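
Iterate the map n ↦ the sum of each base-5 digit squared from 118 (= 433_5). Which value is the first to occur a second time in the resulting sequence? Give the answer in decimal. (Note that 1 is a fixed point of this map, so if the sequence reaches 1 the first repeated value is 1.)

118 = (4,3,3)_5 → 4² + 3² + 3² = 16 + 9 + 9 = 34
34 = (1,1,4)_5 → 1² + 1² + 4² = 1 + 1 + 16 = 18
18 = (3,3)_5 → 3² + 3² = 9 + 9 = 18  — 18 already appeared earlier.

18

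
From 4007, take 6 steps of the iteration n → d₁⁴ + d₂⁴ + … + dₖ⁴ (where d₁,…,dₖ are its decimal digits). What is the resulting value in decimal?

4007 → 4⁴ + 0⁴ + 0⁴ + 7⁴ = 2657
2657 → 2⁴ + 6⁴ + 5⁴ + 7⁴ = 4338
4338 → 4⁴ + 3⁴ + 3⁴ + 8⁴ = 4514
4514 → 4⁴ + 5⁴ + 1⁴ + 4⁴ = 1138
1138 → 1⁴ + 1⁴ + 3⁴ + 8⁴ = 4179
4179 → 4⁴ + 1⁴ + 7⁴ + 9⁴ = 9219

9219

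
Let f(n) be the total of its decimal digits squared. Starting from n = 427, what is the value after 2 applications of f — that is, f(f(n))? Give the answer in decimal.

427 → 4² + 2² + 7² = 69
69 → 6² + 9² = 117

117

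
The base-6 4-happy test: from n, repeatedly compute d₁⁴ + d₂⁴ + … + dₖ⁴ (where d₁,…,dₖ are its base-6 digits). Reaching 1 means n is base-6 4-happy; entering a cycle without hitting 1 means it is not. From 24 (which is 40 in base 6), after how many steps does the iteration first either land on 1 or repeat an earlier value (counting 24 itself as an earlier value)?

24 = (4,0)_6 → 4⁴ + 0⁴ = 256 + 0 = 256
256 = (1,1,0,4)_6 → 1⁴ + 1⁴ + 0⁴ + 4⁴ = 1 + 1 + 0 + 256 = 258
258 = (1,1,1,0)_6 → 1⁴ + 1⁴ + 1⁴ + 0⁴ = 1 + 1 + 1 + 0 = 3
3 = (3)_6 → 3⁴ = 81
81 = (2,1,3)_6 → 2⁴ + 1⁴ + 3⁴ = 16 + 1 + 81 = 98
98 = (2,4,2)_6 → 2⁴ + 4⁴ + 2⁴ = 16 + 256 + 16 = 288
288 = (1,2,0,0)_6 → 1⁴ + 2⁴ + 0⁴ + 0⁴ = 1 + 16 + 0 + 0 = 17
17 = (2,5)_6 → 2⁴ + 5⁴ = 16 + 625 = 641
641 = (2,5,4,5)_6 → 2⁴ + 5⁴ + 4⁴ + 5⁴ = 16 + 625 + 256 + 625 = 1522
1522 = (1,1,0,1,4)_6 → 1⁴ + 1⁴ + 0⁴ + 1⁴ + 4⁴ = 1 + 1 + 0 + 1 + 256 = 259
259 = (1,1,1,1)_6 → 1⁴ + 1⁴ + 1⁴ + 1⁴ = 1 + 1 + 1 + 1 = 4
4 = (4)_6 → 4⁴ = 256  — 256 repeats.
That took 12 steps.

12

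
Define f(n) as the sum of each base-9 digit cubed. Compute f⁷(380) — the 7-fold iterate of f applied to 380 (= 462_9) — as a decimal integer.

380 = (4,6,2)_9 → 288
288 = (3,5,0)_9 → 152
152 = (1,7,8)_9 → 856
856 = (1,1,5,1)_9 → 128
128 = (1,5,2)_9 → 134
134 = (1,5,8)_9 → 638
638 = (7,7,8)_9 → 1198

1198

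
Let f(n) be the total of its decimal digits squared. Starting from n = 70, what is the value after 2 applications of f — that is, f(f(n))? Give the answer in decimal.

97

70 → 49
49 → 97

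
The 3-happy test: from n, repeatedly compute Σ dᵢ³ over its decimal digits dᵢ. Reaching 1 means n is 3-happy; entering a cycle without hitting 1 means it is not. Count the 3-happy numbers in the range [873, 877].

1

873: 873 → 882 → 1032 → 36 → 243 → 99 → 1458 → 702 → 351 → 153 → 153  (repeats 153)
874: 874 → 919 → 1459 → 919  (repeats 919)
875: 875 → 980 → 1241 → 74 → 407 → 407  (repeats 407)
876: 876 → 1071 → 345 → 216 → 225 → 141 → 66 → 432 → 99 → 1458 → 702 → 351 → 153 → 153  (repeats 153)
877: 877 → 1198 → 1243 → 100 → 1  (reaches 1)
3-happy: 877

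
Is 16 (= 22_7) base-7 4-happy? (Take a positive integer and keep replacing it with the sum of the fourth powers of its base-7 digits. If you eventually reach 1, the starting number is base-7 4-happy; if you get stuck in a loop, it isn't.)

not base-7 4-happy

16 = (2,2)_7 → 2⁴ + 2⁴ = 16 + 16 = 32
32 = (4,4)_7 → 4⁴ + 4⁴ = 256 + 256 = 512
512 = (1,3,3,1)_7 → 1⁴ + 3⁴ + 3⁴ + 1⁴ = 1 + 81 + 81 + 1 = 164
164 = (3,2,3)_7 → 3⁴ + 2⁴ + 3⁴ = 81 + 16 + 81 = 178
178 = (3,4,3)_7 → 3⁴ + 4⁴ + 3⁴ = 81 + 256 + 81 = 418
418 = (1,1,3,5)_7 → 1⁴ + 1⁴ + 3⁴ + 5⁴ = 1 + 1 + 81 + 625 = 708
708 = (2,0,3,1)_7 → 2⁴ + 0⁴ + 3⁴ + 1⁴ = 16 + 0 + 81 + 1 = 98
98 = (2,0,0)_7 → 2⁴ + 0⁴ + 0⁴ = 16 + 0 + 0 = 16  — 16 already seen; the sequence cycles without reaching 1.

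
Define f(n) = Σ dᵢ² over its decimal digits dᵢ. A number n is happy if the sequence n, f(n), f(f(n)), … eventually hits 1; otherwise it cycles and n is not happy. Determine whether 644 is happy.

happy

644 → 6² + 4² + 4² = 68
68 → 6² + 8² = 100
100 → 1² + 0² + 0² = 1  — reached 1.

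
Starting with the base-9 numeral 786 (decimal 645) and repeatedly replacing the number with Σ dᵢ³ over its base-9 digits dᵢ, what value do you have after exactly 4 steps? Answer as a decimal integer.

645 = (7,8,6)_9 → 7³ + 8³ + 6³ = 343 + 512 + 216 = 1071
1071 = (1,4,2,0)_9 → 1³ + 4³ + 2³ + 0³ = 1 + 64 + 8 + 0 = 73
73 = (8,1)_9 → 8³ + 1³ = 512 + 1 = 513
513 = (6,3,0)_9 → 6³ + 3³ + 0³ = 216 + 27 + 0 = 243

243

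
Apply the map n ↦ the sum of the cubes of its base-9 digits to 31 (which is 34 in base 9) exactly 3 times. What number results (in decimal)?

27

31 = (3,4)_9 → 3³ + 4³ = 91
91 = (1,1,1)_9 → 1³ + 1³ + 1³ = 3
3 = (3)_9 → 3³ = 27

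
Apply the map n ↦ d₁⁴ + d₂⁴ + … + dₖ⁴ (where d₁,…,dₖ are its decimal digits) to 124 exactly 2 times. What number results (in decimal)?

124 → 1⁴ + 2⁴ + 4⁴ = 273
273 → 2⁴ + 7⁴ + 3⁴ = 2498

2498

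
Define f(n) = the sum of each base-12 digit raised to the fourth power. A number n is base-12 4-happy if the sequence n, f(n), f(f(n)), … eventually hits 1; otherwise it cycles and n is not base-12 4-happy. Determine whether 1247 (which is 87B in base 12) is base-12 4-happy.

1247 = (8,7,11)_12 → 21138
21138 = (1,0,2,9,6)_12 → 7874
7874 = (4,6,8,2)_12 → 5664
5664 = (3,3,4,0)_12 → 418
418 = (2,10,10)_12 → 20016
20016 = (11,7,0,0)_12 → 17042
17042 = (9,10,4,2)_12 → 16833
16833 = (9,8,10,9)_12 → 27218
27218 = (1,3,9,0,2)_12 → 6659
6659 = (3,10,2,11)_12 → 24738
24738 = (1,2,3,9,6)_12 → 7955
7955 = (4,7,2,11)_12 → 17314
17314 = (10,0,2,10)_12 → 20016  — 20016 already seen; the sequence cycles without reaching 1.

not base-12 4-happy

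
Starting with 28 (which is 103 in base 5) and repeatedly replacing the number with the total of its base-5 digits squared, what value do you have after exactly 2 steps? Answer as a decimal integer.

28 = (1,0,3)_5 → 1² + 0² + 3² = 10
10 = (2,0)_5 → 2² + 0² = 4

4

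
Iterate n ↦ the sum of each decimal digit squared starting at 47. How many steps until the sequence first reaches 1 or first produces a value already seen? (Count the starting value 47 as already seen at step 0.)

47 → 4² + 7² = 16 + 49 = 65
65 → 6² + 5² = 36 + 25 = 61
61 → 6² + 1² = 36 + 1 = 37
37 → 3² + 7² = 9 + 49 = 58
58 → 5² + 8² = 25 + 64 = 89
89 → 8² + 9² = 64 + 81 = 145
145 → 1² + 4² + 5² = 1 + 16 + 25 = 42
42 → 4² + 2² = 16 + 4 = 20
20 → 2² + 0² = 4 + 0 = 4
4 → 4² = 16
16 → 1² + 6² = 1 + 36 = 37  — 37 repeats.
That took 11 steps.

11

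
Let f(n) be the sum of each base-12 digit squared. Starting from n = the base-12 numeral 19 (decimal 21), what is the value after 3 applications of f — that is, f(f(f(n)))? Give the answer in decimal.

137

21 = (1,9)_12 → 1² + 9² = 82
82 = (6,10)_12 → 6² + 10² = 136
136 = (11,4)_12 → 11² + 4² = 137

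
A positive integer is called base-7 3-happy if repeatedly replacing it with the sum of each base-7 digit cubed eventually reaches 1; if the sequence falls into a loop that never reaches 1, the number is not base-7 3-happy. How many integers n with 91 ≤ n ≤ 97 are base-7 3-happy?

1

91: 91 → 217 → 91  — not base-7 3-happy
92: 92 → 218 → 92  — not base-7 3-happy
93: 93 → 225 → 129 → 99 → 9 → 9  — not base-7 3-happy
94: 94 → 244 → 496 → 244  — not base-7 3-happy
95: 95 → 281 → 251 → 341 → 557 → 137 → 197 → 65 → 17 → 35 → 125 → 251  — not base-7 3-happy
96: 96 → 342 → 648 → 282 → 258 → 342  — not base-7 3-happy
97: 97 → 433 → 343 → 1  — base-7 3-happy
base-7 3-happy: 97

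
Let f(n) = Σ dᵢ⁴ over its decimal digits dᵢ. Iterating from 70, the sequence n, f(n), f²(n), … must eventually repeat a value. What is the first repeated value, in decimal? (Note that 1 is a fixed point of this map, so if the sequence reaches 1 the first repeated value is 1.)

13139

70 → 2401
2401 → 273
273 → 2498
2498 → 10929
10929 → 13139
13139 → 6725
6725 → 4338
4338 → 4514
4514 → 1138
1138 → 4179
4179 → 9219
9219 → 13139  — 13139 already appeared earlier.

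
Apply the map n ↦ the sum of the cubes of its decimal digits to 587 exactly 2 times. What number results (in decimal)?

1241

587 → 5³ + 8³ + 7³ = 125 + 512 + 343 = 980
980 → 9³ + 8³ + 0³ = 729 + 512 + 0 = 1241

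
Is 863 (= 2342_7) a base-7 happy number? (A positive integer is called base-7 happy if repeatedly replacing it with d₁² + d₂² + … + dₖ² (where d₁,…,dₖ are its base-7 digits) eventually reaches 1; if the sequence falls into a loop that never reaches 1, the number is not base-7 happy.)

not base-7 happy

863 = (2,3,4,2)_7 → 2² + 3² + 4² + 2² = 4 + 9 + 16 + 4 = 33
33 = (4,5)_7 → 4² + 5² = 16 + 25 = 41
41 = (5,6)_7 → 5² + 6² = 25 + 36 = 61
61 = (1,1,5)_7 → 1² + 1² + 5² = 1 + 1 + 25 = 27
27 = (3,6)_7 → 3² + 6² = 9 + 36 = 45
45 = (6,3)_7 → 6² + 3² = 36 + 9 = 45  — 45 already seen; the sequence cycles without reaching 1.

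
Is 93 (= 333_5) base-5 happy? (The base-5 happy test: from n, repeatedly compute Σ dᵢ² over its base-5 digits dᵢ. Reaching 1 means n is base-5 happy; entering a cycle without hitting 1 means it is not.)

base-5 happy

93 = (3,3,3)_5 → 3² + 3² + 3² = 27
27 = (1,0,2)_5 → 1² + 0² + 2² = 5
5 = (1,0)_5 → 1² + 0² = 1  — reached 1.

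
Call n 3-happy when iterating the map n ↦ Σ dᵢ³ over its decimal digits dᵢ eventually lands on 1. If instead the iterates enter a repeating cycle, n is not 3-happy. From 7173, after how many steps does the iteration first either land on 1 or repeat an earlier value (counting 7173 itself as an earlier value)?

9

7173 → 7³ + 1³ + 7³ + 3³ = 343 + 1 + 343 + 27 = 714
714 → 7³ + 1³ + 4³ = 343 + 1 + 64 = 408
408 → 4³ + 0³ + 8³ = 64 + 0 + 512 = 576
576 → 5³ + 7³ + 6³ = 125 + 343 + 216 = 684
684 → 6³ + 8³ + 4³ = 216 + 512 + 64 = 792
792 → 7³ + 9³ + 2³ = 343 + 729 + 8 = 1080
1080 → 1³ + 0³ + 8³ + 0³ = 1 + 0 + 512 + 0 = 513
513 → 5³ + 1³ + 3³ = 125 + 1 + 27 = 153
153 → 1³ + 5³ + 3³ = 1 + 125 + 27 = 153  — 153 repeats.
That took 9 steps.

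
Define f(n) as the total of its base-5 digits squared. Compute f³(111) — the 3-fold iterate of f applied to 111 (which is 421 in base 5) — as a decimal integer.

111 = (4,2,1)_5 → 4² + 2² + 1² = 21
21 = (4,1)_5 → 4² + 1² = 17
17 = (3,2)_5 → 3² + 2² = 13

13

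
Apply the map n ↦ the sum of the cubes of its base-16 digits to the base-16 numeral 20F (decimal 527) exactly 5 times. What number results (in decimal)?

4268

527 = (2,0,15)_16 → 2³ + 0³ + 15³ = 8 + 0 + 3375 = 3383
3383 = (13,3,7)_16 → 13³ + 3³ + 7³ = 2197 + 27 + 343 = 2567
2567 = (10,0,7)_16 → 10³ + 0³ + 7³ = 1000 + 0 + 343 = 1343
1343 = (5,3,15)_16 → 5³ + 3³ + 15³ = 125 + 27 + 3375 = 3527
3527 = (13,12,7)_16 → 13³ + 12³ + 7³ = 2197 + 1728 + 343 = 4268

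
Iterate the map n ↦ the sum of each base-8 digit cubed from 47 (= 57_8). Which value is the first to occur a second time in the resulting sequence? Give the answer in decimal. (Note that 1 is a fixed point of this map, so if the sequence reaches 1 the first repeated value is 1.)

47 = (5,7)_8 → 468
468 = (7,2,4)_8 → 415
415 = (6,3,7)_8 → 586
586 = (1,1,1,2)_8 → 11
11 = (1,3)_8 → 28
28 = (3,4)_8 → 91
91 = (1,3,3)_8 → 55
55 = (6,7)_8 → 559
559 = (1,0,5,7)_8 → 469
469 = (7,2,5)_8 → 476
476 = (7,3,4)_8 → 434
434 = (6,6,2)_8 → 440
440 = (6,7,0)_8 → 559  — 559 already appeared earlier.

559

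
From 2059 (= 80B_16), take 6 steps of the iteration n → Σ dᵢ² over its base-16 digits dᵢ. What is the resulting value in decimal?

2059 = (8,0,11)_16 → 8² + 0² + 11² = 185
185 = (11,9)_16 → 11² + 9² = 202
202 = (12,10)_16 → 12² + 10² = 244
244 = (15,4)_16 → 15² + 4² = 241
241 = (15,1)_16 → 15² + 1² = 226
226 = (14,2)_16 → 14² + 2² = 200

200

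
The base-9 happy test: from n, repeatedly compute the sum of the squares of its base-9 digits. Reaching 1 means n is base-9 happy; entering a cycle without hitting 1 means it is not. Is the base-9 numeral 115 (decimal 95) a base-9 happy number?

95 = (1,1,5)_9 → 1² + 1² + 5² = 27
27 = (3,0)_9 → 3² + 0² = 9
9 = (1,0)_9 → 1² + 0² = 1  — reached 1.

base-9 happy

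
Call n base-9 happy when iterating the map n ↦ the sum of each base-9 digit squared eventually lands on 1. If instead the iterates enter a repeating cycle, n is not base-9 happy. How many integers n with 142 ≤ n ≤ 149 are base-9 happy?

1

142: 142 → 86 → 26 → 68 → 74 → 68  — not base-9 happy
143: 143 → 101 → 9 → 1  — base-9 happy
144: 144 → 50 → 50  — not base-9 happy
145: 145 → 51 → 61 → 85 → 17 → 65 → 53 → 89 → 65  — not base-9 happy
146: 146 → 54 → 36 → 16 → 50 → 50  — not base-9 happy
147: 147 → 59 → 61 → 85 → 17 → 65 → 53 → 89 → 65  — not base-9 happy
148: 148 → 66 → 58 → 52 → 74 → 68 → 74  — not base-9 happy
149: 149 → 75 → 73 → 65 → 53 → 89 → 65  — not base-9 happy
base-9 happy: 143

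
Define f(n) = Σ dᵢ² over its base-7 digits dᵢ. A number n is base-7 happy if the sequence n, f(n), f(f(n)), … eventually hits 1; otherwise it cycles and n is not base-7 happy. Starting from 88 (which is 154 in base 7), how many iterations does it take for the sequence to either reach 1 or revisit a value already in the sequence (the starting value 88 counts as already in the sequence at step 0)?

7

88 = (1,5,4)_7 → 42
42 = (6,0)_7 → 36
36 = (5,1)_7 → 26
26 = (3,5)_7 → 34
34 = (4,6)_7 → 52
52 = (1,0,3)_7 → 10
10 = (1,3)_7 → 10  — 10 repeats.
That took 7 steps.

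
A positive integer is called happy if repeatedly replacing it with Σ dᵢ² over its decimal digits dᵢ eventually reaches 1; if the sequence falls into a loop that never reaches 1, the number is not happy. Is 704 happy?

704 → 7² + 0² + 4² = 49 + 0 + 16 = 65
65 → 6² + 5² = 36 + 25 = 61
61 → 6² + 1² = 36 + 1 = 37
37 → 3² + 7² = 9 + 49 = 58
58 → 5² + 8² = 25 + 64 = 89
89 → 8² + 9² = 64 + 81 = 145
145 → 1² + 4² + 5² = 1 + 16 + 25 = 42
42 → 4² + 2² = 16 + 4 = 20
20 → 2² + 0² = 4 + 0 = 4
4 → 4² = 16
16 → 1² + 6² = 1 + 36 = 37  — 37 already seen; the sequence cycles without reaching 1.

not happy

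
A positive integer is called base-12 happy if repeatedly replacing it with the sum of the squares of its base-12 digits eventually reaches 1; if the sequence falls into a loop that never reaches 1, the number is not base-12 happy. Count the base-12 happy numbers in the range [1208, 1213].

1208: 1208 → 144 → 1  (reaches 1)
1209: 1209 → 161 → 27 → 13 → 2 → 4 → 16 → 17 → 26 → 8 → 64 → 41 → 34 → 104 → 128 → 164 → 66 → 61 → 26  (repeats 26)
1210: 1210 → 180 → 10 → 100 → 80 → 100  (repeats 100)
1211: 1211 → 201 → 98 → 68 → 89 → 74 → 40 → 25 → 5 → 25  (repeats 25)
1212: 1212 → 89 → 74 → 40 → 25 → 5 → 25  (repeats 25)
1213: 1213 → 90 → 85 → 50 → 20 → 65 → 50  (repeats 50)
base-12 happy: 1208

1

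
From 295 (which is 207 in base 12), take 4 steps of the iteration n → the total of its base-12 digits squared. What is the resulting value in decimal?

295 = (2,0,7)_12 → 2² + 0² + 7² = 4 + 0 + 49 = 53
53 = (4,5)_12 → 4² + 5² = 16 + 25 = 41
41 = (3,5)_12 → 3² + 5² = 9 + 25 = 34
34 = (2,10)_12 → 2² + 10² = 4 + 100 = 104

104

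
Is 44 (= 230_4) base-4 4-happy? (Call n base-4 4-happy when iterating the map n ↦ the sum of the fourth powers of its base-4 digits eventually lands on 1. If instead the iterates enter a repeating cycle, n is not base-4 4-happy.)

44 = (2,3,0)_4 → 2⁴ + 3⁴ + 0⁴ = 97
97 = (1,2,0,1)_4 → 1⁴ + 2⁴ + 0⁴ + 1⁴ = 18
18 = (1,0,2)_4 → 1⁴ + 0⁴ + 2⁴ = 17
17 = (1,0,1)_4 → 1⁴ + 0⁴ + 1⁴ = 2
2 = (2)_4 → 2⁴ = 16
16 = (1,0,0)_4 → 1⁴ + 0⁴ + 0⁴ = 1  — reached 1.

base-4 4-happy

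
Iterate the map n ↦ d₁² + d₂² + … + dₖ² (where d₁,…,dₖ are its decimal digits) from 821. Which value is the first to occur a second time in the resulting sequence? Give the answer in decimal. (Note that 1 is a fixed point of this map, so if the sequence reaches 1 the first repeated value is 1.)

16

821 → 8² + 2² + 1² = 64 + 4 + 1 = 69
69 → 6² + 9² = 36 + 81 = 117
117 → 1² + 1² + 7² = 1 + 1 + 49 = 51
51 → 5² + 1² = 25 + 1 = 26
26 → 2² + 6² = 4 + 36 = 40
40 → 4² + 0² = 16 + 0 = 16
16 → 1² + 6² = 1 + 36 = 37
37 → 3² + 7² = 9 + 49 = 58
58 → 5² + 8² = 25 + 64 = 89
89 → 8² + 9² = 64 + 81 = 145
145 → 1² + 4² + 5² = 1 + 16 + 25 = 42
42 → 4² + 2² = 16 + 4 = 20
20 → 2² + 0² = 4 + 0 = 4
4 → 4² = 16  — 16 already appeared earlier.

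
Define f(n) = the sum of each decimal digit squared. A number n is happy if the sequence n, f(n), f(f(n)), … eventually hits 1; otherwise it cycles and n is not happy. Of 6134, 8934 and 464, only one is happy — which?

464

6134: 6134 → 62 → 40 → 16 → 37 → 58 → 89 → 145 → 42 → 20 → 4 → 16  — repeats 16 (not happy)
8934: 8934 → 170 → 50 → 25 → 29 → 85 → 89 → 145 → 42 → 20 → 4 → 16 → 37 → 58 → 89  — repeats 89 (not happy)
464: 464 → 68 → 100 → 1  — reaches 1 (happy)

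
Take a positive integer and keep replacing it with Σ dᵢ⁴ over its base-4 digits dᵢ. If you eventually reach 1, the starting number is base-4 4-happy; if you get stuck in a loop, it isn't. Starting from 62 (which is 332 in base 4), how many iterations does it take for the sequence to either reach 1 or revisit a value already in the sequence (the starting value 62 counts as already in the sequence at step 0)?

62 = (3,3,2)_4 → 3⁴ + 3⁴ + 2⁴ = 178
178 = (2,3,0,2)_4 → 2⁴ + 3⁴ + 0⁴ + 2⁴ = 113
113 = (1,3,0,1)_4 → 1⁴ + 3⁴ + 0⁴ + 1⁴ = 83
83 = (1,1,0,3)_4 → 1⁴ + 1⁴ + 0⁴ + 3⁴ = 83  — 83 repeats.
That took 4 steps.

4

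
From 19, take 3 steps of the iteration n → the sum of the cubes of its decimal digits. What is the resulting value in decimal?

19 → 1³ + 9³ = 730
730 → 7³ + 3³ + 0³ = 370
370 → 3³ + 7³ + 0³ = 370

370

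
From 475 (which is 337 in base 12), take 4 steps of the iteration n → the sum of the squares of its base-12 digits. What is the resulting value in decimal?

475 = (3,3,7)_12 → 3² + 3² + 7² = 9 + 9 + 49 = 67
67 = (5,7)_12 → 5² + 7² = 25 + 49 = 74
74 = (6,2)_12 → 6² + 2² = 36 + 4 = 40
40 = (3,4)_12 → 3² + 4² = 9 + 16 = 25

25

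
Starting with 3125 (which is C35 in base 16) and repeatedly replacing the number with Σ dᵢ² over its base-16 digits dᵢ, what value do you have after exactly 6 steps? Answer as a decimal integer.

3125 = (12,3,5)_16 → 12² + 3² + 5² = 178
178 = (11,2)_16 → 11² + 2² = 125
125 = (7,13)_16 → 7² + 13² = 218
218 = (13,10)_16 → 13² + 10² = 269
269 = (1,0,13)_16 → 1² + 0² + 13² = 170
170 = (10,10)_16 → 10² + 10² = 200

200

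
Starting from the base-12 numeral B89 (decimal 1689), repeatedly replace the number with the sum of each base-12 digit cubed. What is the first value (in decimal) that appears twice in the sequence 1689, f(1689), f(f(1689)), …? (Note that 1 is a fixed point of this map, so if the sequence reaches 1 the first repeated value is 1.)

1689 = (11,8,9)_12 → 11³ + 8³ + 9³ = 2572
2572 = (1,5,10,4)_12 → 1³ + 5³ + 10³ + 4³ = 1190
1190 = (8,3,2)_12 → 8³ + 3³ + 2³ = 547
547 = (3,9,7)_12 → 3³ + 9³ + 7³ = 1099
1099 = (7,7,7)_12 → 7³ + 7³ + 7³ = 1029
1029 = (7,1,9)_12 → 7³ + 1³ + 9³ = 1073
1073 = (7,5,5)_12 → 7³ + 5³ + 5³ = 593
593 = (4,1,5)_12 → 4³ + 1³ + 5³ = 190
190 = (1,3,10)_12 → 1³ + 3³ + 10³ = 1028
1028 = (7,1,8)_12 → 7³ + 1³ + 8³ = 856
856 = (5,11,4)_12 → 5³ + 11³ + 4³ = 1520
1520 = (10,6,8)_12 → 10³ + 6³ + 8³ = 1728
1728 = (1,0,0,0)_12 → 1³ + 0³ + 0³ + 0³ = 1  — reached the fixed point 1.
1 → 1, so 1 is the first repeated value.

1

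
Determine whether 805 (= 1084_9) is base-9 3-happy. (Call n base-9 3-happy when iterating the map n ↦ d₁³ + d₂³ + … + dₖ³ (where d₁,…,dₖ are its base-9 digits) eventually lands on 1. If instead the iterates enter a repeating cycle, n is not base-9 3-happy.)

805 = (1,0,8,4)_9 → 1³ + 0³ + 8³ + 4³ = 1 + 0 + 512 + 64 = 577
577 = (7,1,1)_9 → 7³ + 1³ + 1³ = 343 + 1 + 1 = 345
345 = (4,2,3)_9 → 4³ + 2³ + 3³ = 64 + 8 + 27 = 99
99 = (1,2,0)_9 → 1³ + 2³ + 0³ = 1 + 8 + 0 = 9
9 = (1,0)_9 → 1³ + 0³ = 1 + 0 = 1  — reached 1.

base-9 3-happy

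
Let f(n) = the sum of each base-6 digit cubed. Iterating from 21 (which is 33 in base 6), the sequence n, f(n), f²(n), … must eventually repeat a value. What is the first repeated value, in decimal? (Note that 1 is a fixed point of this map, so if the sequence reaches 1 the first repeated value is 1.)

28

21 = (3,3)_6 → 3³ + 3³ = 54
54 = (1,3,0)_6 → 1³ + 3³ + 0³ = 28
28 = (4,4)_6 → 4³ + 4³ = 128
128 = (3,3,2)_6 → 3³ + 3³ + 2³ = 62
62 = (1,4,2)_6 → 1³ + 4³ + 2³ = 73
73 = (2,0,1)_6 → 2³ + 0³ + 1³ = 9
9 = (1,3)_6 → 1³ + 3³ = 28  — 28 already appeared earlier.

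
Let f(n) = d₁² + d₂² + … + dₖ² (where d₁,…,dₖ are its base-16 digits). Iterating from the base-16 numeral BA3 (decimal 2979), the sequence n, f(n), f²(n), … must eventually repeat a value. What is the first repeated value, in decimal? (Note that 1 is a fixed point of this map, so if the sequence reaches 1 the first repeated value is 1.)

1

2979 = (11,10,3)_16 → 11² + 10² + 3² = 230
230 = (14,6)_16 → 14² + 6² = 232
232 = (14,8)_16 → 14² + 8² = 260
260 = (1,0,4)_16 → 1² + 0² + 4² = 17
17 = (1,1)_16 → 1² + 1² = 2
2 = (2)_16 → 2² = 4
4 = (4)_16 → 4² = 16
16 = (1,0)_16 → 1² + 0² = 1  — reached the fixed point 1.
1 → 1, so 1 is the first repeated value.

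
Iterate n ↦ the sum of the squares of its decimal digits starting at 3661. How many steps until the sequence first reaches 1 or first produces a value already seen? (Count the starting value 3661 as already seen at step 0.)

4

3661 → 82
82 → 68
68 → 100
100 → 1  — reached 1.
That took 4 steps.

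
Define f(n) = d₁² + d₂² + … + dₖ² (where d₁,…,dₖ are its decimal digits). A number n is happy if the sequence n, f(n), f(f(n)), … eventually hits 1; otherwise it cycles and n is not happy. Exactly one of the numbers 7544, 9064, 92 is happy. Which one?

9064

7544: 7544 → 106 → 37 → 58 → 89 → 145 → 42 → 20 → 4 → 16 → 37  — repeats 37 (not happy)
9064: 9064 → 133 → 19 → 82 → 68 → 100 → 1  — reaches 1 (happy)
92: 92 → 85 → 89 → 145 → 42 → 20 → 4 → 16 → 37 → 58 → 89  — repeats 89 (not happy)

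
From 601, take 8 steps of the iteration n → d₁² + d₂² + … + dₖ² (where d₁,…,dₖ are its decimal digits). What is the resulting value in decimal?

16

601 → 6² + 0² + 1² = 36 + 0 + 1 = 37
37 → 3² + 7² = 9 + 49 = 58
58 → 5² + 8² = 25 + 64 = 89
89 → 8² + 9² = 64 + 81 = 145
145 → 1² + 4² + 5² = 1 + 16 + 25 = 42
42 → 4² + 2² = 16 + 4 = 20
20 → 2² + 0² = 4 + 0 = 4
4 → 4² = 16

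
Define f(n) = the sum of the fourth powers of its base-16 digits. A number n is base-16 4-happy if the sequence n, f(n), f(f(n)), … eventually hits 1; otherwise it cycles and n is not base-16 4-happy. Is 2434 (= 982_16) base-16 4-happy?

not base-16 4-happy

2434 = (9,8,2)_16 → 9⁴ + 8⁴ + 2⁴ = 6561 + 4096 + 16 = 10673
10673 = (2,9,11,1)_16 → 2⁴ + 9⁴ + 11⁴ + 1⁴ = 16 + 6561 + 14641 + 1 = 21219
21219 = (5,2,14,3)_16 → 5⁴ + 2⁴ + 14⁴ + 3⁴ = 625 + 16 + 38416 + 81 = 39138
39138 = (9,8,14,2)_16 → 9⁴ + 8⁴ + 14⁴ + 2⁴ = 6561 + 4096 + 38416 + 16 = 49089
49089 = (11,15,12,1)_16 → 11⁴ + 15⁴ + 12⁴ + 1⁴ = 14641 + 50625 + 20736 + 1 = 86003
86003 = (1,4,15,15,3)_16 → 1⁴ + 4⁴ + 15⁴ + 15⁴ + 3⁴ = 1 + 256 + 50625 + 50625 + 81 = 101588
101588 = (1,8,12,13,4)_16 → 1⁴ + 8⁴ + 12⁴ + 13⁴ + 4⁴ = 1 + 4096 + 20736 + 28561 + 256 = 53650
53650 = (13,1,9,2)_16 → 13⁴ + 1⁴ + 9⁴ + 2⁴ = 28561 + 1 + 6561 + 16 = 35139
35139 = (8,9,4,3)_16 → 8⁴ + 9⁴ + 4⁴ + 3⁴ = 4096 + 6561 + 256 + 81 = 10994
10994 = (2,10,15,2)_16 → 2⁴ + 10⁴ + 15⁴ + 2⁴ = 16 + 10000 + 50625 + 16 = 60657
60657 = (14,12,15,1)_16 → 14⁴ + 12⁴ + 15⁴ + 1⁴ = 38416 + 20736 + 50625 + 1 = 109778
109778 = (1,10,12,13,2)_16 → 1⁴ + 10⁴ + 12⁴ + 13⁴ + 2⁴ = 1 + 10000 + 20736 + 28561 + 16 = 59314
59314 = (14,7,11,2)_16 → 14⁴ + 7⁴ + 11⁴ + 2⁴ = 38416 + 2401 + 14641 + 16 = 55474
55474 = (13,8,11,2)_16 → 13⁴ + 8⁴ + 11⁴ + 2⁴ = 28561 + 4096 + 14641 + 16 = 47314
47314 = (11,8,13,2)_16 → 11⁴ + 8⁴ + 13⁴ + 2⁴ = 14641 + 4096 + 28561 + 16 = 47314  — 47314 already seen; the sequence cycles without reaching 1.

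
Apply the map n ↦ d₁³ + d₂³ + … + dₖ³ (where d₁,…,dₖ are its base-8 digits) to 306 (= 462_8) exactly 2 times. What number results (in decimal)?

306 = (4,6,2)_8 → 4³ + 6³ + 2³ = 64 + 216 + 8 = 288
288 = (4,4,0)_8 → 4³ + 4³ + 0³ = 64 + 64 + 0 = 128

128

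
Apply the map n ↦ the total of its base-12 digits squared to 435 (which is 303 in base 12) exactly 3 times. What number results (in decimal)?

10

435 = (3,0,3)_12 → 3² + 0² + 3² = 18
18 = (1,6)_12 → 1² + 6² = 37
37 = (3,1)_12 → 3² + 1² = 10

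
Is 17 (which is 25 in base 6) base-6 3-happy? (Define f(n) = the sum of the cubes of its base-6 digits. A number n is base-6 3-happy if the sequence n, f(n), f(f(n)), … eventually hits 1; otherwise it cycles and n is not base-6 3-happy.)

base-6 3-happy

17 = (2,5)_6 → 2³ + 5³ = 133
133 = (3,4,1)_6 → 3³ + 4³ + 1³ = 92
92 = (2,3,2)_6 → 2³ + 3³ + 2³ = 43
43 = (1,1,1)_6 → 1³ + 1³ + 1³ = 3
3 = (3)_6 → 3³ = 27
27 = (4,3)_6 → 4³ + 3³ = 91
91 = (2,3,1)_6 → 2³ + 3³ + 1³ = 36
36 = (1,0,0)_6 → 1³ + 0³ + 0³ = 1  — reached 1.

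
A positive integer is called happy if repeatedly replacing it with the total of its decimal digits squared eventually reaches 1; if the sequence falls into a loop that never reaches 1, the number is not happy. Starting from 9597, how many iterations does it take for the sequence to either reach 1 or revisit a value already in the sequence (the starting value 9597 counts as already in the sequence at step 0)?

6

9597 → 9² + 5² + 9² + 7² = 81 + 25 + 81 + 49 = 236
236 → 2² + 3² + 6² = 4 + 9 + 36 = 49
49 → 4² + 9² = 16 + 81 = 97
97 → 9² + 7² = 81 + 49 = 130
130 → 1² + 3² + 0² = 1 + 9 + 0 = 10
10 → 1² + 0² = 1 + 0 = 1  — reached 1.
That took 6 steps.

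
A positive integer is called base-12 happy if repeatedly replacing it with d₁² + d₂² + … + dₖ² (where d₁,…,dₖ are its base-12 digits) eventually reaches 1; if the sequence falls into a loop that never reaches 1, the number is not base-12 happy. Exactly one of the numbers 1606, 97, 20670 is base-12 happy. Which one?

20670

1606: 1606 → 222 → 73 → 37 → 10 → 100 → 80 → 100  — repeats 100 (not base-12 happy)
97: 97 → 65 → 50 → 20 → 65  — repeats 65 (not base-12 happy)
20670: 20670 → 314 → 12 → 1  — reaches 1 (base-12 happy)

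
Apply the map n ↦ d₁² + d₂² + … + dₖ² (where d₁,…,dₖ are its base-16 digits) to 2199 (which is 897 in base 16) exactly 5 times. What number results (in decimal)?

2199 = (8,9,7)_16 → 8² + 9² + 7² = 64 + 81 + 49 = 194
194 = (12,2)_16 → 12² + 2² = 144 + 4 = 148
148 = (9,4)_16 → 9² + 4² = 81 + 16 = 97
97 = (6,1)_16 → 6² + 1² = 36 + 1 = 37
37 = (2,5)_16 → 2² + 5² = 4 + 25 = 29

29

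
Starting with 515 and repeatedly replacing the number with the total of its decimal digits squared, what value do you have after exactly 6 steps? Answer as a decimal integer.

515 → 5² + 1² + 5² = 25 + 1 + 25 = 51
51 → 5² + 1² = 25 + 1 = 26
26 → 2² + 6² = 4 + 36 = 40
40 → 4² + 0² = 16 + 0 = 16
16 → 1² + 6² = 1 + 36 = 37
37 → 3² + 7² = 9 + 49 = 58

58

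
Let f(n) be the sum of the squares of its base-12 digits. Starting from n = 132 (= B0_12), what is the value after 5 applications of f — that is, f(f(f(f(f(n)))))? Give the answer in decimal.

132 = (11,0)_12 → 121
121 = (10,1)_12 → 101
101 = (8,5)_12 → 89
89 = (7,5)_12 → 74
74 = (6,2)_12 → 40

40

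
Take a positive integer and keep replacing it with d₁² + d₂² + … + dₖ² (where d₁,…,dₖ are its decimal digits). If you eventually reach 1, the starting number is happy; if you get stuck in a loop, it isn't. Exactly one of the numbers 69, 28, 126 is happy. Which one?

28

69: 69 → 117 → 51 → 26 → 40 → 16 → 37 → 58 → 89 → 145 → 42 → 20 → 4 → 16  — repeats 16 (not happy)
28: 28 → 68 → 100 → 1  — reaches 1 (happy)
126: 126 → 41 → 17 → 50 → 25 → 29 → 85 → 89 → 145 → 42 → 20 → 4 → 16 → 37 → 58 → 89  — repeats 89 (not happy)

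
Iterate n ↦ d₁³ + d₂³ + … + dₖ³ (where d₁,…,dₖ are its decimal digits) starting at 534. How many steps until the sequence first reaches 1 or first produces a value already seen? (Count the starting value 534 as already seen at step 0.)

11

534 → 5³ + 3³ + 4³ = 125 + 27 + 64 = 216
216 → 2³ + 1³ + 6³ = 8 + 1 + 216 = 225
225 → 2³ + 2³ + 5³ = 8 + 8 + 125 = 141
141 → 1³ + 4³ + 1³ = 1 + 64 + 1 = 66
66 → 6³ + 6³ = 216 + 216 = 432
432 → 4³ + 3³ + 2³ = 64 + 27 + 8 = 99
99 → 9³ + 9³ = 729 + 729 = 1458
1458 → 1³ + 4³ + 5³ + 8³ = 1 + 64 + 125 + 512 = 702
702 → 7³ + 0³ + 2³ = 343 + 0 + 8 = 351
351 → 3³ + 5³ + 1³ = 27 + 125 + 1 = 153
153 → 1³ + 5³ + 3³ = 1 + 125 + 27 = 153  — 153 repeats.
That took 11 steps.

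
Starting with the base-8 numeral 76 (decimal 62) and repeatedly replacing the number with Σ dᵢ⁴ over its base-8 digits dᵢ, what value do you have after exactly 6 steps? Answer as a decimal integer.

98

62 = (7,6)_8 → 7⁴ + 6⁴ = 2401 + 1296 = 3697
3697 = (7,1,6,1)_8 → 7⁴ + 1⁴ + 6⁴ + 1⁴ = 2401 + 1 + 1296 + 1 = 3699
3699 = (7,1,6,3)_8 → 7⁴ + 1⁴ + 6⁴ + 3⁴ = 2401 + 1 + 1296 + 81 = 3779
3779 = (7,3,0,3)_8 → 7⁴ + 3⁴ + 0⁴ + 3⁴ = 2401 + 81 + 0 + 81 = 2563
2563 = (5,0,0,3)_8 → 5⁴ + 0⁴ + 0⁴ + 3⁴ = 625 + 0 + 0 + 81 = 706
706 = (1,3,0,2)_8 → 1⁴ + 3⁴ + 0⁴ + 2⁴ = 1 + 81 + 0 + 16 = 98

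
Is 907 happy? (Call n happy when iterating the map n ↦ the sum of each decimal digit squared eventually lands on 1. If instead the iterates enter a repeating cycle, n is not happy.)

907 → 9² + 0² + 7² = 130
130 → 1² + 3² + 0² = 10
10 → 1² + 0² = 1  — reached 1.

happy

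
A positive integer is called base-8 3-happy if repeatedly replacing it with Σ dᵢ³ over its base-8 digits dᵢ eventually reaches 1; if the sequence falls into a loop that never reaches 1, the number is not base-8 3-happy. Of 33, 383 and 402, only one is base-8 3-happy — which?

33

33: 33 → 65 → 2 → 8 → 1  — reaches 1 (base-8 3-happy)
383: 383 → 811 → 217 → 55 → 559 → 469 → 476 → 434 → 440 → 559  — repeats 559 (not base-8 3-happy)
402: 402 → 232 → 152 → 35 → 91 → 55 → 559 → 469 → 476 → 434 → 440 → 559  — repeats 559 (not base-8 3-happy)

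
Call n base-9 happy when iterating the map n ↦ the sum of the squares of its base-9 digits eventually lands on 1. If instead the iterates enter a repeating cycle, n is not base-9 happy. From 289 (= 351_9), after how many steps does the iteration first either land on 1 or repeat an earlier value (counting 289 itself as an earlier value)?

289 = (3,5,1)_9 → 3² + 5² + 1² = 9 + 25 + 1 = 35
35 = (3,8)_9 → 3² + 8² = 9 + 64 = 73
73 = (8,1)_9 → 8² + 1² = 64 + 1 = 65
65 = (7,2)_9 → 7² + 2² = 49 + 4 = 53
53 = (5,8)_9 → 5² + 8² = 25 + 64 = 89
89 = (1,0,8)_9 → 1² + 0² + 8² = 1 + 0 + 64 = 65  — 65 repeats.
That took 6 steps.

6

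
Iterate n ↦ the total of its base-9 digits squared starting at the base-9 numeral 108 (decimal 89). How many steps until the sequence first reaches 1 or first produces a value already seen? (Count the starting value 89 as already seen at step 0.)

89 = (1,0,8)_9 → 1² + 0² + 8² = 1 + 0 + 64 = 65
65 = (7,2)_9 → 7² + 2² = 49 + 4 = 53
53 = (5,8)_9 → 5² + 8² = 25 + 64 = 89  — 89 repeats.
That took 3 steps.

3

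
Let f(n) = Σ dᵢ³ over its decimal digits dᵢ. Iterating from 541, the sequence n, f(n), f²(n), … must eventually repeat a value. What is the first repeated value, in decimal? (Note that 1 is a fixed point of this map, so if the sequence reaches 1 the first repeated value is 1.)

370

541 → 190
190 → 730
730 → 370
370 → 370  — 370 already appeared earlier.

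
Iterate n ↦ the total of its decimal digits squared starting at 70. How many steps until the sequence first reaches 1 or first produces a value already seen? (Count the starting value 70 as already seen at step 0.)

70 → 7² + 0² = 49
49 → 4² + 9² = 97
97 → 9² + 7² = 130
130 → 1² + 3² + 0² = 10
10 → 1² + 0² = 1  — reached 1.
That took 5 steps.

5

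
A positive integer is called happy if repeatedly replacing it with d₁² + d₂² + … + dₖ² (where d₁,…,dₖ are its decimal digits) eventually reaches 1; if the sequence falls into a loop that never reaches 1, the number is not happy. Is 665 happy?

665 → 6² + 6² + 5² = 97
97 → 9² + 7² = 130
130 → 1² + 3² + 0² = 10
10 → 1² + 0² = 1  — reached 1.

happy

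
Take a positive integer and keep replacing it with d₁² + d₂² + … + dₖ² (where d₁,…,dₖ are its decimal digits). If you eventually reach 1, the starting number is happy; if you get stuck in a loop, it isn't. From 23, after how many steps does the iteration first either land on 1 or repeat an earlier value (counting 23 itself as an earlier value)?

23 → 2² + 3² = 13
13 → 1² + 3² = 10
10 → 1² + 0² = 1  — reached 1.
That took 3 steps.

3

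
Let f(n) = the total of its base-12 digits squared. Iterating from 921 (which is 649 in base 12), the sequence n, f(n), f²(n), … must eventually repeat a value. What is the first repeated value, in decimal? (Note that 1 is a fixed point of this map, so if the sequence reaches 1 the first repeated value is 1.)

921 = (6,4,9)_12 → 6² + 4² + 9² = 36 + 16 + 81 = 133
133 = (11,1)_12 → 11² + 1² = 121 + 1 = 122
122 = (10,2)_12 → 10² + 2² = 100 + 4 = 104
104 = (8,8)_12 → 8² + 8² = 64 + 64 = 128
128 = (10,8)_12 → 10² + 8² = 100 + 64 = 164
164 = (1,1,8)_12 → 1² + 1² + 8² = 1 + 1 + 64 = 66
66 = (5,6)_12 → 5² + 6² = 25 + 36 = 61
61 = (5,1)_12 → 5² + 1² = 25 + 1 = 26
26 = (2,2)_12 → 2² + 2² = 4 + 4 = 8
8 = (8)_12 → 8² = 64
64 = (5,4)_12 → 5² + 4² = 25 + 16 = 41
41 = (3,5)_12 → 3² + 5² = 9 + 25 = 34
34 = (2,10)_12 → 2² + 10² = 4 + 100 = 104  — 104 already appeared earlier.

104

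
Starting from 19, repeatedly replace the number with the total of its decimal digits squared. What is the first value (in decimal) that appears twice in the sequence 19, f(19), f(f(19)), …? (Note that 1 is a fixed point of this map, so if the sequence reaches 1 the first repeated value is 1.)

1

19 → 82
82 → 68
68 → 100
100 → 1  — reached the fixed point 1.
1 → 1, so 1 is the first repeated value.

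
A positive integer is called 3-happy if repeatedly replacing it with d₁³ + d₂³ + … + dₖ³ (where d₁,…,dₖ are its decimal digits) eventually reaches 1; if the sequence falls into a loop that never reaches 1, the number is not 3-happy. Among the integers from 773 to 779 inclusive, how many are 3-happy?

773: 773 → 713 → 371 → 371  — not 3-happy
774: 774 → 750 → 468 → 792 → 1080 → 513 → 153 → 153  — not 3-happy
775: 775 → 811 → 514 → 190 → 730 → 370 → 370  — not 3-happy
776: 776 → 902 → 737 → 713 → 371 → 371  — not 3-happy
777: 777 → 1029 → 738 → 882 → 1032 → 36 → 243 → 99 → 1458 → 702 → 351 → 153 → 153  — not 3-happy
778: 778 → 1198 → 1243 → 100 → 1  — 3-happy
779: 779 → 1415 → 191 → 731 → 371 → 371  — not 3-happy
3-happy: 778

1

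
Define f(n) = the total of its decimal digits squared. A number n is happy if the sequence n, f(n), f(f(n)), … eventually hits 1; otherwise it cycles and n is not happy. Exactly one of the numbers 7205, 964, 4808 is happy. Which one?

7205: 7205 → 78 → 113 → 11 → 2 → 4 → 16 → 37 → 58 → 89 → 145 → 42 → 20 → 4  — repeats 4 (not happy)
964: 964 → 133 → 19 → 82 → 68 → 100 → 1  — reaches 1 (happy)
4808: 4808 → 144 → 33 → 18 → 65 → 61 → 37 → 58 → 89 → 145 → 42 → 20 → 4 → 16 → 37  — repeats 37 (not happy)

964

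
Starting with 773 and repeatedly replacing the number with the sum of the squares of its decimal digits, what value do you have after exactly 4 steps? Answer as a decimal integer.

773 → 7² + 7² + 3² = 49 + 49 + 9 = 107
107 → 1² + 0² + 7² = 1 + 0 + 49 = 50
50 → 5² + 0² = 25 + 0 = 25
25 → 2² + 5² = 4 + 25 = 29

29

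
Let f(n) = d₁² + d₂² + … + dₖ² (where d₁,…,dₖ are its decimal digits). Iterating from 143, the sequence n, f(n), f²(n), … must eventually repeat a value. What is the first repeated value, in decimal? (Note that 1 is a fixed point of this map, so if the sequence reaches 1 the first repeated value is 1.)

143 → 1² + 4² + 3² = 1 + 16 + 9 = 26
26 → 2² + 6² = 4 + 36 = 40
40 → 4² + 0² = 16 + 0 = 16
16 → 1² + 6² = 1 + 36 = 37
37 → 3² + 7² = 9 + 49 = 58
58 → 5² + 8² = 25 + 64 = 89
89 → 8² + 9² = 64 + 81 = 145
145 → 1² + 4² + 5² = 1 + 16 + 25 = 42
42 → 4² + 2² = 16 + 4 = 20
20 → 2² + 0² = 4 + 0 = 4
4 → 4² = 16  — 16 already appeared earlier.

16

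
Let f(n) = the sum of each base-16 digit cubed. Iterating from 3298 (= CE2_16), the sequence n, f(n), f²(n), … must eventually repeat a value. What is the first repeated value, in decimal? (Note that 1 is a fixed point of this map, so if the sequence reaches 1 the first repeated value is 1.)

3298 = (12,14,2)_16 → 12³ + 14³ + 2³ = 4480
4480 = (1,1,8,0)_16 → 1³ + 1³ + 8³ + 0³ = 514
514 = (2,0,2)_16 → 2³ + 0³ + 2³ = 16
16 = (1,0)_16 → 1³ + 0³ = 1  — reached the fixed point 1.
1 → 1, so 1 is the first repeated value.

1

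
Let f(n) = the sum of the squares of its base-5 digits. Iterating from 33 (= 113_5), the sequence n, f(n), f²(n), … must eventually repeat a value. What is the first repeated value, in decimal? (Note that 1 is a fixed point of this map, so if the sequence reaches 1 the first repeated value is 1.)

1

33 = (1,1,3)_5 → 1² + 1² + 3² = 11
11 = (2,1)_5 → 2² + 1² = 5
5 = (1,0)_5 → 1² + 0² = 1  — reached the fixed point 1.
1 → 1, so 1 is the first repeated value.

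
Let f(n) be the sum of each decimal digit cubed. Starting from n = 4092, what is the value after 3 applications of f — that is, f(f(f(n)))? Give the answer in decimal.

4092 → 4³ + 0³ + 9³ + 2³ = 64 + 0 + 729 + 8 = 801
801 → 8³ + 0³ + 1³ = 512 + 0 + 1 = 513
513 → 5³ + 1³ + 3³ = 125 + 1 + 27 = 153

153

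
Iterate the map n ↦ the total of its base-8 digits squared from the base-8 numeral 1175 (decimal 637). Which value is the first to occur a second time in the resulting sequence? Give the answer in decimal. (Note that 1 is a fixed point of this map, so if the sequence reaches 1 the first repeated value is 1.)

1

637 = (1,1,7,5)_8 → 1² + 1² + 7² + 5² = 76
76 = (1,1,4)_8 → 1² + 1² + 4² = 18
18 = (2,2)_8 → 2² + 2² = 8
8 = (1,0)_8 → 1² + 0² = 1  — reached the fixed point 1.
1 → 1, so 1 is the first repeated value.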